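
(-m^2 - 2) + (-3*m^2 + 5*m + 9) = -4*m^2 + 5*m + 7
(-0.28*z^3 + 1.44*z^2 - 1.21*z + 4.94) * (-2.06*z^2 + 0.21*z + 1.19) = 0.5768*z^5 - 3.0252*z^4 + 2.4618*z^3 - 8.7169*z^2 - 0.4025*z + 5.8786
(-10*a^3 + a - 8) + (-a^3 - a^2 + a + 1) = -11*a^3 - a^2 + 2*a - 7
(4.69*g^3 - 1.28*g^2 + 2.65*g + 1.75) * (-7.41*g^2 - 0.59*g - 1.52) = -34.7529*g^5 + 6.7177*g^4 - 26.0101*g^3 - 12.5854*g^2 - 5.0605*g - 2.66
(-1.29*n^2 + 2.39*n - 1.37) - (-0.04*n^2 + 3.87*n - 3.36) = -1.25*n^2 - 1.48*n + 1.99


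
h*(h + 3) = h^2 + 3*h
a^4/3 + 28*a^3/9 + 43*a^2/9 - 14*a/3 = a*(a/3 + 1)*(a - 2/3)*(a + 7)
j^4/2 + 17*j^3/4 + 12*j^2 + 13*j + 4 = (j/2 + 1)*(j + 1/2)*(j + 2)*(j + 4)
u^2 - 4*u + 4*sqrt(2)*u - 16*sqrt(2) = (u - 4)*(u + 4*sqrt(2))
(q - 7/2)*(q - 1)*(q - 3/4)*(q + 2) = q^4 - 13*q^3/4 - 29*q^2/8 + 89*q/8 - 21/4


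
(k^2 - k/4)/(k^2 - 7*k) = (k - 1/4)/(k - 7)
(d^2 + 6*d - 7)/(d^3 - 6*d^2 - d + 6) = (d + 7)/(d^2 - 5*d - 6)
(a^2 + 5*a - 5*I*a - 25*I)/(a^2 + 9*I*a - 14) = (a^2 + 5*a*(1 - I) - 25*I)/(a^2 + 9*I*a - 14)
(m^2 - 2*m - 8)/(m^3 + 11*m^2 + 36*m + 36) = (m - 4)/(m^2 + 9*m + 18)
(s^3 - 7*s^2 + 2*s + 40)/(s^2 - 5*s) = s - 2 - 8/s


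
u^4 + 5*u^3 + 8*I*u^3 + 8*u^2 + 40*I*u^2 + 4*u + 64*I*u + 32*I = (u + 1)*(u + 2)^2*(u + 8*I)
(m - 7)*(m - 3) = m^2 - 10*m + 21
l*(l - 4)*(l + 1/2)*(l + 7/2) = l^4 - 57*l^2/4 - 7*l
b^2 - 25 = (b - 5)*(b + 5)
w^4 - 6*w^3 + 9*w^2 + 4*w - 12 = (w - 3)*(w - 2)^2*(w + 1)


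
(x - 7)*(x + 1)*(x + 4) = x^3 - 2*x^2 - 31*x - 28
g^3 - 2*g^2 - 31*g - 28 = (g - 7)*(g + 1)*(g + 4)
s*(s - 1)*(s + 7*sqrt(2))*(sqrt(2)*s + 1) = sqrt(2)*s^4 - sqrt(2)*s^3 + 15*s^3 - 15*s^2 + 7*sqrt(2)*s^2 - 7*sqrt(2)*s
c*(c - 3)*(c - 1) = c^3 - 4*c^2 + 3*c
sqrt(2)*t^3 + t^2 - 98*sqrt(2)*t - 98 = (t - 7*sqrt(2))*(t + 7*sqrt(2))*(sqrt(2)*t + 1)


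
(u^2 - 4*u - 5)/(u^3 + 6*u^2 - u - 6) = (u - 5)/(u^2 + 5*u - 6)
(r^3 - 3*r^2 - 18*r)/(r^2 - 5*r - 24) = r*(r - 6)/(r - 8)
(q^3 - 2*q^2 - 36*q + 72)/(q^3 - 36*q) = (q - 2)/q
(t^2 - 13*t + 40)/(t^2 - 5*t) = (t - 8)/t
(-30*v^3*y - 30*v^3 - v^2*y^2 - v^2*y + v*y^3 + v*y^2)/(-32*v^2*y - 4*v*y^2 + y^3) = v*(30*v^2*y + 30*v^2 + v*y^2 + v*y - y^3 - y^2)/(y*(32*v^2 + 4*v*y - y^2))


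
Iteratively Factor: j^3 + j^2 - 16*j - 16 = (j + 1)*(j^2 - 16) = (j + 1)*(j + 4)*(j - 4)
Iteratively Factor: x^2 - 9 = (x + 3)*(x - 3)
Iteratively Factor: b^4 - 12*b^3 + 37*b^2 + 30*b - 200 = (b - 5)*(b^3 - 7*b^2 + 2*b + 40) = (b - 5)*(b + 2)*(b^2 - 9*b + 20) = (b - 5)^2*(b + 2)*(b - 4)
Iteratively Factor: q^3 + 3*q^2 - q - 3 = (q - 1)*(q^2 + 4*q + 3) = (q - 1)*(q + 3)*(q + 1)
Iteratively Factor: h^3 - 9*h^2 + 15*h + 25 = (h - 5)*(h^2 - 4*h - 5) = (h - 5)*(h + 1)*(h - 5)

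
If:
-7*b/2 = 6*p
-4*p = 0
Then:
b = 0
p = 0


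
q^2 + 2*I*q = q*(q + 2*I)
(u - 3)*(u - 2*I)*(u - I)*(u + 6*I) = u^4 - 3*u^3 + 3*I*u^3 + 16*u^2 - 9*I*u^2 - 48*u - 12*I*u + 36*I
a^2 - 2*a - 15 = (a - 5)*(a + 3)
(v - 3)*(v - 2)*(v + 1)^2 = v^4 - 3*v^3 - 3*v^2 + 7*v + 6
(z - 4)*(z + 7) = z^2 + 3*z - 28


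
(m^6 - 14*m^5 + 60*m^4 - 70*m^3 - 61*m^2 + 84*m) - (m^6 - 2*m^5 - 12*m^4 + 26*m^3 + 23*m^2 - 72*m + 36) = -12*m^5 + 72*m^4 - 96*m^3 - 84*m^2 + 156*m - 36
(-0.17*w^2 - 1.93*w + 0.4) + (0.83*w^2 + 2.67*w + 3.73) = 0.66*w^2 + 0.74*w + 4.13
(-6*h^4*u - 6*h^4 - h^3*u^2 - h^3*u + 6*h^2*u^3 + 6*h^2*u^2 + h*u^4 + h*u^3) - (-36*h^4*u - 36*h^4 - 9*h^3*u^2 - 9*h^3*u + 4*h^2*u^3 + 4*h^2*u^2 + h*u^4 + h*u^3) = 30*h^4*u + 30*h^4 + 8*h^3*u^2 + 8*h^3*u + 2*h^2*u^3 + 2*h^2*u^2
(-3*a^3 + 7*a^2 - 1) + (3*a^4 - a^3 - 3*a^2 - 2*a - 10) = 3*a^4 - 4*a^3 + 4*a^2 - 2*a - 11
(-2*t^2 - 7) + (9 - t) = -2*t^2 - t + 2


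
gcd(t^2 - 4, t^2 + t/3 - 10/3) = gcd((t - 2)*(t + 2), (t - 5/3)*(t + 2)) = t + 2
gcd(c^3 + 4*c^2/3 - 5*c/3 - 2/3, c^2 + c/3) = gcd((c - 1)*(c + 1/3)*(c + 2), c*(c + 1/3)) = c + 1/3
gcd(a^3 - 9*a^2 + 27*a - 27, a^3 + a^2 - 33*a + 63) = a^2 - 6*a + 9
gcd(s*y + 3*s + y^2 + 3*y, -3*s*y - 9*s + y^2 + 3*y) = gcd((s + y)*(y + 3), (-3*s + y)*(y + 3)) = y + 3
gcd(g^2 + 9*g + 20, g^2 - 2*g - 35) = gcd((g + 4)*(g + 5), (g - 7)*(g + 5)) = g + 5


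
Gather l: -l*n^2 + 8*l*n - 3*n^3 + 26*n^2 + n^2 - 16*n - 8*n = l*(-n^2 + 8*n) - 3*n^3 + 27*n^2 - 24*n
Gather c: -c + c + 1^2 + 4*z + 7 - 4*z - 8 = 0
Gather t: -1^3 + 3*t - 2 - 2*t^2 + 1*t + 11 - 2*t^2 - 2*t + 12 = -4*t^2 + 2*t + 20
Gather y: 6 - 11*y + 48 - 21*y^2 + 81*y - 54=-21*y^2 + 70*y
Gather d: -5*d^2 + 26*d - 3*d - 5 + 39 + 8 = -5*d^2 + 23*d + 42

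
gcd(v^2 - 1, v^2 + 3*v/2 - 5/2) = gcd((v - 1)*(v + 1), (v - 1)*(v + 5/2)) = v - 1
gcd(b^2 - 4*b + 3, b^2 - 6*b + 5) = b - 1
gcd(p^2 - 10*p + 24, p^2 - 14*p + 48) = p - 6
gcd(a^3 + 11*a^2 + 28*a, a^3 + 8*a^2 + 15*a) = a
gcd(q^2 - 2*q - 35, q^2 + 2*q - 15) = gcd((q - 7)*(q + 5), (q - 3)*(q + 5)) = q + 5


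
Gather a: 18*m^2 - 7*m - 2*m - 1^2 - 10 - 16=18*m^2 - 9*m - 27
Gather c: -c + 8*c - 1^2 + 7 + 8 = 7*c + 14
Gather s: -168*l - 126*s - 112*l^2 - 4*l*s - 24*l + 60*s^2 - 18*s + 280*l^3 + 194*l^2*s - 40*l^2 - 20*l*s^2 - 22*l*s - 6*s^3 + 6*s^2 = 280*l^3 - 152*l^2 - 192*l - 6*s^3 + s^2*(66 - 20*l) + s*(194*l^2 - 26*l - 144)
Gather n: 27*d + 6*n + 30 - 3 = 27*d + 6*n + 27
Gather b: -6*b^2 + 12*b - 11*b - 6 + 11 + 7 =-6*b^2 + b + 12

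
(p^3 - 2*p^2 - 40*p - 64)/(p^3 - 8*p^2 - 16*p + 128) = (p + 2)/(p - 4)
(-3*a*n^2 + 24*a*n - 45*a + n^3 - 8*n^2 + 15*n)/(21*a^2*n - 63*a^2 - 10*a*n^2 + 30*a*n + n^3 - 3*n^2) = (5 - n)/(7*a - n)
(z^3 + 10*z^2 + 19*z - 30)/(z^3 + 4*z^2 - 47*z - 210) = (z - 1)/(z - 7)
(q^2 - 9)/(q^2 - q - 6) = (q + 3)/(q + 2)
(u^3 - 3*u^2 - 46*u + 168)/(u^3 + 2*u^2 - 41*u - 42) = (u - 4)/(u + 1)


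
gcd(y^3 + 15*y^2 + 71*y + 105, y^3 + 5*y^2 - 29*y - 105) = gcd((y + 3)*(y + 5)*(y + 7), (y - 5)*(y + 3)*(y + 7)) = y^2 + 10*y + 21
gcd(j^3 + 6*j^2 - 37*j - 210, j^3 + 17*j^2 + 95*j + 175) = j^2 + 12*j + 35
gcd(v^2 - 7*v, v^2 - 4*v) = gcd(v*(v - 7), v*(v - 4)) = v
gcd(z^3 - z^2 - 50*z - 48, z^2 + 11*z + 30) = z + 6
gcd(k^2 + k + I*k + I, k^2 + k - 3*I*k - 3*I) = k + 1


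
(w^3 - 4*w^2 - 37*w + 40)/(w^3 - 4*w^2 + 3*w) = (w^2 - 3*w - 40)/(w*(w - 3))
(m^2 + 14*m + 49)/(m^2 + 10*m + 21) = (m + 7)/(m + 3)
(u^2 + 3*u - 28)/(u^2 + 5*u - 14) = (u - 4)/(u - 2)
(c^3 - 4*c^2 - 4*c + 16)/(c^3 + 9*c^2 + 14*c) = (c^2 - 6*c + 8)/(c*(c + 7))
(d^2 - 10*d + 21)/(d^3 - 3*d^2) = (d - 7)/d^2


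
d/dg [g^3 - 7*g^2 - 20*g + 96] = 3*g^2 - 14*g - 20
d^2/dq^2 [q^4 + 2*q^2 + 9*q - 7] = 12*q^2 + 4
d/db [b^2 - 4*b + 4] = 2*b - 4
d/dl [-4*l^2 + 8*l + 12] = 8 - 8*l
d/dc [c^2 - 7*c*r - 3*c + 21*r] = 2*c - 7*r - 3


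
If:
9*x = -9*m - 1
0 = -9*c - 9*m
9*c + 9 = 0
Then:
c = -1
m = 1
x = -10/9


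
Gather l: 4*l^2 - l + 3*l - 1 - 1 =4*l^2 + 2*l - 2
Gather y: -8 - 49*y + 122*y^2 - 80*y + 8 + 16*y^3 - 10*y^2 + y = 16*y^3 + 112*y^2 - 128*y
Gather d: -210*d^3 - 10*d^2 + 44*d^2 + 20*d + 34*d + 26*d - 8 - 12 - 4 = -210*d^3 + 34*d^2 + 80*d - 24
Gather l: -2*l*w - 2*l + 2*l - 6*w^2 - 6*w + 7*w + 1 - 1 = -2*l*w - 6*w^2 + w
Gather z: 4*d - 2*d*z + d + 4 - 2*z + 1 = 5*d + z*(-2*d - 2) + 5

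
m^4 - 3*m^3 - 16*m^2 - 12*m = m*(m - 6)*(m + 1)*(m + 2)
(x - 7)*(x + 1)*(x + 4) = x^3 - 2*x^2 - 31*x - 28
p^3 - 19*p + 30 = (p - 3)*(p - 2)*(p + 5)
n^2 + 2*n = n*(n + 2)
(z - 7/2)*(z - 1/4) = z^2 - 15*z/4 + 7/8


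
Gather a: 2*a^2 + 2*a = 2*a^2 + 2*a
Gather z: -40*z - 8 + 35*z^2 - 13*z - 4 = 35*z^2 - 53*z - 12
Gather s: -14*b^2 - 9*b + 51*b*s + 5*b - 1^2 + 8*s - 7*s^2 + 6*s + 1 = -14*b^2 - 4*b - 7*s^2 + s*(51*b + 14)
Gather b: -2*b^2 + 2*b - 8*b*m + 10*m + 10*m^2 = -2*b^2 + b*(2 - 8*m) + 10*m^2 + 10*m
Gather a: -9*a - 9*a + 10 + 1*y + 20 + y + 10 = -18*a + 2*y + 40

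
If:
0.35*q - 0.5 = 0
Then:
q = 1.43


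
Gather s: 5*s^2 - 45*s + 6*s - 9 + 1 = 5*s^2 - 39*s - 8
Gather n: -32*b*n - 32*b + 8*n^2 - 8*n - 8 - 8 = -32*b + 8*n^2 + n*(-32*b - 8) - 16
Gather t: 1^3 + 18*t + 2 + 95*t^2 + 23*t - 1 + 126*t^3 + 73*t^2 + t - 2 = 126*t^3 + 168*t^2 + 42*t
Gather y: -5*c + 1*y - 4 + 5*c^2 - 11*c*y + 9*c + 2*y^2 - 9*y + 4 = 5*c^2 + 4*c + 2*y^2 + y*(-11*c - 8)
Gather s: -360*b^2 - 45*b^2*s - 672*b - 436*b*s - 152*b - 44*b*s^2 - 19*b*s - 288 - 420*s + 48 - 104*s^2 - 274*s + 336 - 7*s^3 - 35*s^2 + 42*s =-360*b^2 - 824*b - 7*s^3 + s^2*(-44*b - 139) + s*(-45*b^2 - 455*b - 652) + 96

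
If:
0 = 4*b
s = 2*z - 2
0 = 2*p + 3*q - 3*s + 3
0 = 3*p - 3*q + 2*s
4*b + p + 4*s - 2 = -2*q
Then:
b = 0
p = -42/89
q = -4/89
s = 57/89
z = 235/178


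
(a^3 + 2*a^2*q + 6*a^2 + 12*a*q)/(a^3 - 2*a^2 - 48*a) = (a + 2*q)/(a - 8)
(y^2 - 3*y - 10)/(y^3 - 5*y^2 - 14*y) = (y - 5)/(y*(y - 7))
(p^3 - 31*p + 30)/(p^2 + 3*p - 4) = (p^2 + p - 30)/(p + 4)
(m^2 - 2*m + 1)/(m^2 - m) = (m - 1)/m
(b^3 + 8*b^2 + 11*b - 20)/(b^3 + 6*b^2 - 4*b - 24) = (b^3 + 8*b^2 + 11*b - 20)/(b^3 + 6*b^2 - 4*b - 24)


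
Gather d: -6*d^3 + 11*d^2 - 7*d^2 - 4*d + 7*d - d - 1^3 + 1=-6*d^3 + 4*d^2 + 2*d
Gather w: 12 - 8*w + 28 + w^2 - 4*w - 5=w^2 - 12*w + 35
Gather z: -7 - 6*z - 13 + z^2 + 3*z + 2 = z^2 - 3*z - 18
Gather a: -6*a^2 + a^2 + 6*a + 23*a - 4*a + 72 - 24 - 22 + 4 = -5*a^2 + 25*a + 30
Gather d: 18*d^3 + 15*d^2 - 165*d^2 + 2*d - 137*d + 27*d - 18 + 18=18*d^3 - 150*d^2 - 108*d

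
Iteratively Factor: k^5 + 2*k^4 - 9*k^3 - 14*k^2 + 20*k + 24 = (k + 3)*(k^4 - k^3 - 6*k^2 + 4*k + 8) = (k - 2)*(k + 3)*(k^3 + k^2 - 4*k - 4) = (k - 2)*(k + 1)*(k + 3)*(k^2 - 4) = (k - 2)^2*(k + 1)*(k + 3)*(k + 2)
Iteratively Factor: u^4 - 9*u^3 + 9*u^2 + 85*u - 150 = (u - 5)*(u^3 - 4*u^2 - 11*u + 30) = (u - 5)*(u - 2)*(u^2 - 2*u - 15) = (u - 5)^2*(u - 2)*(u + 3)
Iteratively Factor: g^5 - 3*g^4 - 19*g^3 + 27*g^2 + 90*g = (g)*(g^4 - 3*g^3 - 19*g^2 + 27*g + 90) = g*(g + 2)*(g^3 - 5*g^2 - 9*g + 45) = g*(g + 2)*(g + 3)*(g^2 - 8*g + 15) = g*(g - 3)*(g + 2)*(g + 3)*(g - 5)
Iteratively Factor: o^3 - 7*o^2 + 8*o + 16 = (o + 1)*(o^2 - 8*o + 16) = (o - 4)*(o + 1)*(o - 4)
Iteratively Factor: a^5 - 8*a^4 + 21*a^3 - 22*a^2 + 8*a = (a - 2)*(a^4 - 6*a^3 + 9*a^2 - 4*a) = (a - 4)*(a - 2)*(a^3 - 2*a^2 + a) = (a - 4)*(a - 2)*(a - 1)*(a^2 - a) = (a - 4)*(a - 2)*(a - 1)^2*(a)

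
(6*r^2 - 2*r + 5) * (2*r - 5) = 12*r^3 - 34*r^2 + 20*r - 25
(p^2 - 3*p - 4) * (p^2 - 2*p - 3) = p^4 - 5*p^3 - p^2 + 17*p + 12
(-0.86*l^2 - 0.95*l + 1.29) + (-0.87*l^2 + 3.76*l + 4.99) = -1.73*l^2 + 2.81*l + 6.28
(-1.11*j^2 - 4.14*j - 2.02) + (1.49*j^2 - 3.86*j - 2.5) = 0.38*j^2 - 8.0*j - 4.52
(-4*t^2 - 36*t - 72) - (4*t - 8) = -4*t^2 - 40*t - 64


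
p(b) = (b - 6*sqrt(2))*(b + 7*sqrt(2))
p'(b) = 2*b + sqrt(2)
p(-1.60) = -83.70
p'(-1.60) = -1.79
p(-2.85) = -79.91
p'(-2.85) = -4.29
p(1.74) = -78.51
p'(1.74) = 4.89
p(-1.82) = -83.26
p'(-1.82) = -2.23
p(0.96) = -81.72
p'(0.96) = 3.33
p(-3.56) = -76.36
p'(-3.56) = -5.71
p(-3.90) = -74.31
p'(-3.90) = -6.39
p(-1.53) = -83.82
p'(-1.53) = -1.65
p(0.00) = -84.00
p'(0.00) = 1.41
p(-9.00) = -15.73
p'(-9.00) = -16.59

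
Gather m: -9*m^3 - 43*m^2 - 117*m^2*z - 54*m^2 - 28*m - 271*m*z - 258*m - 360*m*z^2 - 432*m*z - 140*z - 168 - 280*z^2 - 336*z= -9*m^3 + m^2*(-117*z - 97) + m*(-360*z^2 - 703*z - 286) - 280*z^2 - 476*z - 168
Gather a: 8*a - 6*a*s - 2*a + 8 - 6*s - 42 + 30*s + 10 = a*(6 - 6*s) + 24*s - 24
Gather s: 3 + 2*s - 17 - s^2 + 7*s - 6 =-s^2 + 9*s - 20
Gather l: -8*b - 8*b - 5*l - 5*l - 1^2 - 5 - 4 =-16*b - 10*l - 10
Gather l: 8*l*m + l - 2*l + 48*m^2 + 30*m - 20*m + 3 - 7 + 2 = l*(8*m - 1) + 48*m^2 + 10*m - 2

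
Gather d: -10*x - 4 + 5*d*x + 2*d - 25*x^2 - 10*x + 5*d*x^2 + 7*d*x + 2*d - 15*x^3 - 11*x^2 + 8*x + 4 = d*(5*x^2 + 12*x + 4) - 15*x^3 - 36*x^2 - 12*x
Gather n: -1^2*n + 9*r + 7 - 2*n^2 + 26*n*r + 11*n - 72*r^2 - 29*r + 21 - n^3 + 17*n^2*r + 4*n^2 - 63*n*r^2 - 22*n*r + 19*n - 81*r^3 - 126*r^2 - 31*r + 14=-n^3 + n^2*(17*r + 2) + n*(-63*r^2 + 4*r + 29) - 81*r^3 - 198*r^2 - 51*r + 42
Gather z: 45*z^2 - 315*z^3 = -315*z^3 + 45*z^2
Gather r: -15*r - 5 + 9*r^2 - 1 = 9*r^2 - 15*r - 6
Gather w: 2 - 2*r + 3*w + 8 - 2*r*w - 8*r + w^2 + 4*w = -10*r + w^2 + w*(7 - 2*r) + 10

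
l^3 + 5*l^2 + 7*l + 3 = (l + 1)^2*(l + 3)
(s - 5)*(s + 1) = s^2 - 4*s - 5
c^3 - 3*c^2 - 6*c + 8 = (c - 4)*(c - 1)*(c + 2)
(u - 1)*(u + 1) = u^2 - 1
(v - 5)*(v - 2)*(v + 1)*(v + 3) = v^4 - 3*v^3 - 15*v^2 + 19*v + 30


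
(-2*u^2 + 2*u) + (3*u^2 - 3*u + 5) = u^2 - u + 5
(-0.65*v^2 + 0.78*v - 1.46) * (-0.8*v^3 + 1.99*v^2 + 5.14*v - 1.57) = 0.52*v^5 - 1.9175*v^4 - 0.6208*v^3 + 2.1243*v^2 - 8.729*v + 2.2922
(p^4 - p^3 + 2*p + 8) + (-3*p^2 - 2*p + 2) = p^4 - p^3 - 3*p^2 + 10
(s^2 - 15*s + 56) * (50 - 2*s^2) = -2*s^4 + 30*s^3 - 62*s^2 - 750*s + 2800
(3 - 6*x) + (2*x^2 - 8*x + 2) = 2*x^2 - 14*x + 5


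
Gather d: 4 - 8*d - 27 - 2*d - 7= -10*d - 30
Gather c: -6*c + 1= 1 - 6*c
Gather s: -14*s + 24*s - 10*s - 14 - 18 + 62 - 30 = 0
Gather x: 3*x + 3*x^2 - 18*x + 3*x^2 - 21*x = 6*x^2 - 36*x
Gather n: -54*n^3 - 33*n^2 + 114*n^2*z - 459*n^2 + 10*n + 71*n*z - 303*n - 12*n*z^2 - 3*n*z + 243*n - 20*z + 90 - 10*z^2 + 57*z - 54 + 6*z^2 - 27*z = -54*n^3 + n^2*(114*z - 492) + n*(-12*z^2 + 68*z - 50) - 4*z^2 + 10*z + 36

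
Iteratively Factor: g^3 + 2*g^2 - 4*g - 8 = (g + 2)*(g^2 - 4) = (g + 2)^2*(g - 2)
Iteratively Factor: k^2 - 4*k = (k)*(k - 4)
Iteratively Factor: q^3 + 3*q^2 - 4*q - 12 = (q + 2)*(q^2 + q - 6) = (q + 2)*(q + 3)*(q - 2)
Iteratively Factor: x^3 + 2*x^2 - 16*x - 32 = (x + 2)*(x^2 - 16) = (x + 2)*(x + 4)*(x - 4)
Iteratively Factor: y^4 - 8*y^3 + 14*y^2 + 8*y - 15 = (y - 3)*(y^3 - 5*y^2 - y + 5) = (y - 3)*(y - 1)*(y^2 - 4*y - 5) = (y - 3)*(y - 1)*(y + 1)*(y - 5)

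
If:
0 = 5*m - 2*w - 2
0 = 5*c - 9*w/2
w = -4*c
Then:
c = 0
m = 2/5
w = 0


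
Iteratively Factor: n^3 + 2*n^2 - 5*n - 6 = (n + 3)*(n^2 - n - 2) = (n + 1)*(n + 3)*(n - 2)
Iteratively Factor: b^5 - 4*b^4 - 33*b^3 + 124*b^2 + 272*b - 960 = (b - 4)*(b^4 - 33*b^2 - 8*b + 240) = (b - 4)*(b - 3)*(b^3 + 3*b^2 - 24*b - 80) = (b - 4)*(b - 3)*(b + 4)*(b^2 - b - 20) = (b - 5)*(b - 4)*(b - 3)*(b + 4)*(b + 4)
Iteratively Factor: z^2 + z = (z)*(z + 1)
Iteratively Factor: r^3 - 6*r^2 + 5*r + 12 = (r - 4)*(r^2 - 2*r - 3) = (r - 4)*(r - 3)*(r + 1)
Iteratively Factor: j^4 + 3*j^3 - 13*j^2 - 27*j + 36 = (j + 3)*(j^3 - 13*j + 12) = (j - 3)*(j + 3)*(j^2 + 3*j - 4) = (j - 3)*(j + 3)*(j + 4)*(j - 1)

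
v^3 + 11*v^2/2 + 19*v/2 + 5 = (v + 1)*(v + 2)*(v + 5/2)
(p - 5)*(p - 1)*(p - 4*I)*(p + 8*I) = p^4 - 6*p^3 + 4*I*p^3 + 37*p^2 - 24*I*p^2 - 192*p + 20*I*p + 160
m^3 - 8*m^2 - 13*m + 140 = (m - 7)*(m - 5)*(m + 4)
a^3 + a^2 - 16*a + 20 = (a - 2)^2*(a + 5)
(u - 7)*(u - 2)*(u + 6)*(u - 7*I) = u^4 - 3*u^3 - 7*I*u^3 - 40*u^2 + 21*I*u^2 + 84*u + 280*I*u - 588*I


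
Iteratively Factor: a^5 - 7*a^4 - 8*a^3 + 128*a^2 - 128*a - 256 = (a - 4)*(a^4 - 3*a^3 - 20*a^2 + 48*a + 64) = (a - 4)^2*(a^3 + a^2 - 16*a - 16) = (a - 4)^2*(a + 1)*(a^2 - 16) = (a - 4)^3*(a + 1)*(a + 4)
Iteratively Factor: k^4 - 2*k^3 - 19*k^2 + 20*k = (k - 1)*(k^3 - k^2 - 20*k) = (k - 5)*(k - 1)*(k^2 + 4*k) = k*(k - 5)*(k - 1)*(k + 4)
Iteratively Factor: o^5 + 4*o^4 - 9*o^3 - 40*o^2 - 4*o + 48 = (o - 1)*(o^4 + 5*o^3 - 4*o^2 - 44*o - 48) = (o - 1)*(o + 2)*(o^3 + 3*o^2 - 10*o - 24) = (o - 3)*(o - 1)*(o + 2)*(o^2 + 6*o + 8) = (o - 3)*(o - 1)*(o + 2)*(o + 4)*(o + 2)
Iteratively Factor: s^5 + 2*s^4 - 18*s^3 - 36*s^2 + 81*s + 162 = (s + 3)*(s^4 - s^3 - 15*s^2 + 9*s + 54) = (s - 3)*(s + 3)*(s^3 + 2*s^2 - 9*s - 18) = (s - 3)*(s + 3)^2*(s^2 - s - 6) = (s - 3)*(s + 2)*(s + 3)^2*(s - 3)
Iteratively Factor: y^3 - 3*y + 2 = (y - 1)*(y^2 + y - 2) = (y - 1)*(y + 2)*(y - 1)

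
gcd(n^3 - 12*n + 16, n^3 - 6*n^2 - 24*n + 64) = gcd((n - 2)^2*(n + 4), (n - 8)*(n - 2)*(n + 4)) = n^2 + 2*n - 8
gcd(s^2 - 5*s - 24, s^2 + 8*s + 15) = s + 3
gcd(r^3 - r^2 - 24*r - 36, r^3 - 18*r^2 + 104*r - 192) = r - 6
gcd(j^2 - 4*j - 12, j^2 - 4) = j + 2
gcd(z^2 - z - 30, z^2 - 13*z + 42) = z - 6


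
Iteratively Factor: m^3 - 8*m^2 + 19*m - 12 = (m - 4)*(m^2 - 4*m + 3) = (m - 4)*(m - 3)*(m - 1)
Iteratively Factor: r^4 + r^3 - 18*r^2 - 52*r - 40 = (r - 5)*(r^3 + 6*r^2 + 12*r + 8) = (r - 5)*(r + 2)*(r^2 + 4*r + 4) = (r - 5)*(r + 2)^2*(r + 2)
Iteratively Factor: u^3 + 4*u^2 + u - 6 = (u + 3)*(u^2 + u - 2) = (u + 2)*(u + 3)*(u - 1)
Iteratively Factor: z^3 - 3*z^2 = (z)*(z^2 - 3*z) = z*(z - 3)*(z)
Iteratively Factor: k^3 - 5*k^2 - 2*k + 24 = (k - 3)*(k^2 - 2*k - 8) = (k - 3)*(k + 2)*(k - 4)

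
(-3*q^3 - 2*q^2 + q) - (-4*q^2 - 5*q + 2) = -3*q^3 + 2*q^2 + 6*q - 2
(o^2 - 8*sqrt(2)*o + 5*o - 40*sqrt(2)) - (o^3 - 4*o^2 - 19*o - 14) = -o^3 + 5*o^2 - 8*sqrt(2)*o + 24*o - 40*sqrt(2) + 14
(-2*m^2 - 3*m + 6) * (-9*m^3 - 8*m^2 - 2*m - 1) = 18*m^5 + 43*m^4 - 26*m^3 - 40*m^2 - 9*m - 6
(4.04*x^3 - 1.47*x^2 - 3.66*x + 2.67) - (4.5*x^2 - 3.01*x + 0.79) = 4.04*x^3 - 5.97*x^2 - 0.65*x + 1.88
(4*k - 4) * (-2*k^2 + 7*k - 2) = -8*k^3 + 36*k^2 - 36*k + 8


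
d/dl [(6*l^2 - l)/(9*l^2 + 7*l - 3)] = 3*(17*l^2 - 12*l + 1)/(81*l^4 + 126*l^3 - 5*l^2 - 42*l + 9)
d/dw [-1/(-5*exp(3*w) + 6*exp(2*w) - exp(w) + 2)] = (-15*exp(2*w) + 12*exp(w) - 1)*exp(w)/(5*exp(3*w) - 6*exp(2*w) + exp(w) - 2)^2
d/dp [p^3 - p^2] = p*(3*p - 2)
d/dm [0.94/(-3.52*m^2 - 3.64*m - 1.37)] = (6.6176*m + 3.4216)/(3.52*m^2 + 3.64*m + 1.37)^2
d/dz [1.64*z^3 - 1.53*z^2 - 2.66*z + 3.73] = 4.92*z^2 - 3.06*z - 2.66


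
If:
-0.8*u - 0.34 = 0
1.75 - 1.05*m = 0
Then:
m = 1.67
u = -0.42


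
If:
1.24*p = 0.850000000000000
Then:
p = 0.69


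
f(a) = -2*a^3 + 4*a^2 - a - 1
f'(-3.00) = -79.00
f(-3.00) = 92.00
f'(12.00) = -769.00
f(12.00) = -2893.00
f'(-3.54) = -104.51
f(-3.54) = 141.39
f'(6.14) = -178.08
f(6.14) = -319.29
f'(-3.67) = -111.17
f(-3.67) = 155.41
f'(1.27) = -0.52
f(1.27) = 0.08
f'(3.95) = -63.02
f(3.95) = -65.80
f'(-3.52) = -103.50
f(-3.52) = 139.31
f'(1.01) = 0.96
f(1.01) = 0.01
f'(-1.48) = -25.98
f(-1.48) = 15.73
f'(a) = -6*a^2 + 8*a - 1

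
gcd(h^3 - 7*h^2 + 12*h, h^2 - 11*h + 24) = h - 3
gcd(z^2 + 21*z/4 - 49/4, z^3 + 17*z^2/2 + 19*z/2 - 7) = z + 7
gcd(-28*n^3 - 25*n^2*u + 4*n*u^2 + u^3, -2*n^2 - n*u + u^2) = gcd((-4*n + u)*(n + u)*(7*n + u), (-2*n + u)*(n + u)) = n + u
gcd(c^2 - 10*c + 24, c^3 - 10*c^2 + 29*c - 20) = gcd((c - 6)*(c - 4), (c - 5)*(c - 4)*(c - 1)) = c - 4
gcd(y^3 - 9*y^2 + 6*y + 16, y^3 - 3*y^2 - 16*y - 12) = y + 1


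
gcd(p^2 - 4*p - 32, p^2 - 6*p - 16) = p - 8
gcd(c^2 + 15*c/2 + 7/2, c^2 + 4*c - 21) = c + 7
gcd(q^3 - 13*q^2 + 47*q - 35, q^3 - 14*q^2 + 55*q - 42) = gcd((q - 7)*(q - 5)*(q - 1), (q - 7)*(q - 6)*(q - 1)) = q^2 - 8*q + 7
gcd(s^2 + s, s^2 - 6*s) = s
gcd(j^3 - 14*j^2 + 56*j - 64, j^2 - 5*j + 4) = j - 4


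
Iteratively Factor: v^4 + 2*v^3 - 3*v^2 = (v - 1)*(v^3 + 3*v^2) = v*(v - 1)*(v^2 + 3*v) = v*(v - 1)*(v + 3)*(v)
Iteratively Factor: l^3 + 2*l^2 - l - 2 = (l + 1)*(l^2 + l - 2) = (l + 1)*(l + 2)*(l - 1)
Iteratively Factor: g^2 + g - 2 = (g + 2)*(g - 1)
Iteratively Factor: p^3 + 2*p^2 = (p + 2)*(p^2) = p*(p + 2)*(p)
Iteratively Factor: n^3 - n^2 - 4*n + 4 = (n - 2)*(n^2 + n - 2) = (n - 2)*(n - 1)*(n + 2)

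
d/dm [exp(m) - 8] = exp(m)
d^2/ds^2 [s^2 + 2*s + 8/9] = 2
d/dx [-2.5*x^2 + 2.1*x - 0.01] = 2.1 - 5.0*x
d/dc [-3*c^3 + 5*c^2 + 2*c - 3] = -9*c^2 + 10*c + 2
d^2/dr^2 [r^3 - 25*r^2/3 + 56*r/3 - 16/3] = 6*r - 50/3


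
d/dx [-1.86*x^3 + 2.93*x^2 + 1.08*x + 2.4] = -5.58*x^2 + 5.86*x + 1.08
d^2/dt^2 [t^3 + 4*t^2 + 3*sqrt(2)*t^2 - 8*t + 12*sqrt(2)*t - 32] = 6*t + 8 + 6*sqrt(2)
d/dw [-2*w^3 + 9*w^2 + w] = -6*w^2 + 18*w + 1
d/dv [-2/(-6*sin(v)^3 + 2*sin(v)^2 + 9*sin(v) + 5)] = 2*(4*sin(v) + 9*cos(2*v))*cos(v)/(-6*sin(v)^3 + 2*sin(v)^2 + 9*sin(v) + 5)^2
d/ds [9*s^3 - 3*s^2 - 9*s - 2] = 27*s^2 - 6*s - 9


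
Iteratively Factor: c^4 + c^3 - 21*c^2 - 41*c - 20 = (c + 1)*(c^3 - 21*c - 20) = (c + 1)^2*(c^2 - c - 20) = (c + 1)^2*(c + 4)*(c - 5)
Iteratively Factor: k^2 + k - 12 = (k + 4)*(k - 3)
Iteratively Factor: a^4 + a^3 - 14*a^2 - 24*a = (a - 4)*(a^3 + 5*a^2 + 6*a) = (a - 4)*(a + 3)*(a^2 + 2*a) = a*(a - 4)*(a + 3)*(a + 2)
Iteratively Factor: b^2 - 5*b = (b)*(b - 5)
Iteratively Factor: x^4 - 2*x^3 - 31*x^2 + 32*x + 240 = (x - 5)*(x^3 + 3*x^2 - 16*x - 48) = (x - 5)*(x + 3)*(x^2 - 16) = (x - 5)*(x + 3)*(x + 4)*(x - 4)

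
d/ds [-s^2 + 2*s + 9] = 2 - 2*s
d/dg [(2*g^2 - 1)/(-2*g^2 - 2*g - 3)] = 2*(-2*g^2 - 8*g - 1)/(4*g^4 + 8*g^3 + 16*g^2 + 12*g + 9)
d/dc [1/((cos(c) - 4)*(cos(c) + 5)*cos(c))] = (3*sin(c) - 20*sin(c)/cos(c)^2 + 2*tan(c))/((cos(c) - 4)^2*(cos(c) + 5)^2)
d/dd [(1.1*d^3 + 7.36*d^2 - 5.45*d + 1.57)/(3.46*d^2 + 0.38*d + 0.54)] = (3.806*d^4 + 0.835999999999999*d^3 + 23.4358*d^2 - 2.9156*d - 3.5396)/(11.9716*d^4 + 2.6296*d^3 + 3.8812*d^2 + 0.4104*d + 0.2916)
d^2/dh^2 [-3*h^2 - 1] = -6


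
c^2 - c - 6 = (c - 3)*(c + 2)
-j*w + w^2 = w*(-j + w)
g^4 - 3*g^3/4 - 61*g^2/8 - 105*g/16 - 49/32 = (g - 7/2)*(g + 1/2)^2*(g + 7/4)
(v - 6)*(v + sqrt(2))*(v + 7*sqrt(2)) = v^3 - 6*v^2 + 8*sqrt(2)*v^2 - 48*sqrt(2)*v + 14*v - 84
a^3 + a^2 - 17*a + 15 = (a - 3)*(a - 1)*(a + 5)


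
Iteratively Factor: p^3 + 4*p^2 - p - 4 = (p + 1)*(p^2 + 3*p - 4) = (p - 1)*(p + 1)*(p + 4)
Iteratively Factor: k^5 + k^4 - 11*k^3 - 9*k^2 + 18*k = (k + 2)*(k^4 - k^3 - 9*k^2 + 9*k) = (k - 1)*(k + 2)*(k^3 - 9*k) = k*(k - 1)*(k + 2)*(k^2 - 9) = k*(k - 1)*(k + 2)*(k + 3)*(k - 3)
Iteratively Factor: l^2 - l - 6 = (l + 2)*(l - 3)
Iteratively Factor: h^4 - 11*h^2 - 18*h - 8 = (h + 2)*(h^3 - 2*h^2 - 7*h - 4) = (h + 1)*(h + 2)*(h^2 - 3*h - 4) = (h - 4)*(h + 1)*(h + 2)*(h + 1)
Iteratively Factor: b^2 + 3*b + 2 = (b + 2)*(b + 1)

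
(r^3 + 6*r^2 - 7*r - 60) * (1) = r^3 + 6*r^2 - 7*r - 60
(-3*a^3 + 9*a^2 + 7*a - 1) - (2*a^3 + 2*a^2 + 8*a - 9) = -5*a^3 + 7*a^2 - a + 8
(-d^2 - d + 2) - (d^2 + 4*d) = -2*d^2 - 5*d + 2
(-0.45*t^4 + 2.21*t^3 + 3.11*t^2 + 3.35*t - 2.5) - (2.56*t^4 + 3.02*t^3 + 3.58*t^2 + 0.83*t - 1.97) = -3.01*t^4 - 0.81*t^3 - 0.47*t^2 + 2.52*t - 0.53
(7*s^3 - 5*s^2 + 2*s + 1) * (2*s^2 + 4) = 14*s^5 - 10*s^4 + 32*s^3 - 18*s^2 + 8*s + 4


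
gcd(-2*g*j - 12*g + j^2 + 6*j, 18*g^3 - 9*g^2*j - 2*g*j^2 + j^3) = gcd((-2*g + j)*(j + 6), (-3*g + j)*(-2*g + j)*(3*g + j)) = 2*g - j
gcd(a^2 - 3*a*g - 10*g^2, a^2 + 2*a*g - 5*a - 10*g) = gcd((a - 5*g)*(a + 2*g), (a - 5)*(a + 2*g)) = a + 2*g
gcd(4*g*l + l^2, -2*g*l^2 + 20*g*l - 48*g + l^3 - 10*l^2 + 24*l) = 1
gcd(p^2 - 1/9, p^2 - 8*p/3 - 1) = p + 1/3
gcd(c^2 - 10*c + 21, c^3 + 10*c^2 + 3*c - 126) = c - 3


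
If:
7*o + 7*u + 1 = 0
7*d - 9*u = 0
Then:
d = 9*u/7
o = -u - 1/7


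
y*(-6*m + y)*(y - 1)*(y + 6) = -6*m*y^3 - 30*m*y^2 + 36*m*y + y^4 + 5*y^3 - 6*y^2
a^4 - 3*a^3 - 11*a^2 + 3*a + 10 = (a - 5)*(a - 1)*(a + 1)*(a + 2)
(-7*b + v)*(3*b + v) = -21*b^2 - 4*b*v + v^2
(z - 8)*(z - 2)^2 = z^3 - 12*z^2 + 36*z - 32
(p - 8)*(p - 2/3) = p^2 - 26*p/3 + 16/3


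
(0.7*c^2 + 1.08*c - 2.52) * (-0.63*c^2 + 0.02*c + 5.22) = -0.441*c^4 - 0.6664*c^3 + 5.2632*c^2 + 5.5872*c - 13.1544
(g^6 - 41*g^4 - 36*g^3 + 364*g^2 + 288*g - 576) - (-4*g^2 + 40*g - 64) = g^6 - 41*g^4 - 36*g^3 + 368*g^2 + 248*g - 512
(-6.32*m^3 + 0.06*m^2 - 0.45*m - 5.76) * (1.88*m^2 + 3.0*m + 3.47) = -11.8816*m^5 - 18.8472*m^4 - 22.5964*m^3 - 11.9706*m^2 - 18.8415*m - 19.9872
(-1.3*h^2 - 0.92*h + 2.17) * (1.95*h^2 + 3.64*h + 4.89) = -2.535*h^4 - 6.526*h^3 - 5.4743*h^2 + 3.4*h + 10.6113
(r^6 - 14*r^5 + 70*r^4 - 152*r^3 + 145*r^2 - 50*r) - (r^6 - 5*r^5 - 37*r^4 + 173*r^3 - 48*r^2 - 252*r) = -9*r^5 + 107*r^4 - 325*r^3 + 193*r^2 + 202*r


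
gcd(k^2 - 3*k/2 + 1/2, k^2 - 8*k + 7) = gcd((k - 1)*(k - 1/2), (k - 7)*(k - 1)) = k - 1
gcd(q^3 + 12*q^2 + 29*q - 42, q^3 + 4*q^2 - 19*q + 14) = q^2 + 6*q - 7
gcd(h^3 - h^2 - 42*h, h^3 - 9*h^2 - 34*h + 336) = h^2 - h - 42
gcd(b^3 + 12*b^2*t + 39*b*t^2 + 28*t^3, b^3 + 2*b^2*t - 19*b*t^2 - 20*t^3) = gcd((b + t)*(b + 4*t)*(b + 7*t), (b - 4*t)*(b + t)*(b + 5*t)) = b + t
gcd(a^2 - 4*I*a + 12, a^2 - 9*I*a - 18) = a - 6*I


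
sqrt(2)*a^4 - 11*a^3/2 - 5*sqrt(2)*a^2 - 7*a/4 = a*(a - 7*sqrt(2)/2)*(a + sqrt(2)/2)*(sqrt(2)*a + 1/2)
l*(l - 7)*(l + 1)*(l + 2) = l^4 - 4*l^3 - 19*l^2 - 14*l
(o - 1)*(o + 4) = o^2 + 3*o - 4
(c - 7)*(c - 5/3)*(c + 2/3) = c^3 - 8*c^2 + 53*c/9 + 70/9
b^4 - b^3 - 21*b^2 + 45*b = b*(b - 3)^2*(b + 5)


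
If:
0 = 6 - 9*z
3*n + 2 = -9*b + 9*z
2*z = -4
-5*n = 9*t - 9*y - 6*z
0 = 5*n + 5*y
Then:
No Solution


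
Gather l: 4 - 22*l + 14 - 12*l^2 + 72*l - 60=-12*l^2 + 50*l - 42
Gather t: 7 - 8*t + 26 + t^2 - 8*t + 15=t^2 - 16*t + 48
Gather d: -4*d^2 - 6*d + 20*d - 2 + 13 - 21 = -4*d^2 + 14*d - 10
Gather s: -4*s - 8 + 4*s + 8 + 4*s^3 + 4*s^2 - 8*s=4*s^3 + 4*s^2 - 8*s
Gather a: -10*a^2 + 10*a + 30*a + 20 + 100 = -10*a^2 + 40*a + 120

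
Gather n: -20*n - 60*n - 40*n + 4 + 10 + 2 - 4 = 12 - 120*n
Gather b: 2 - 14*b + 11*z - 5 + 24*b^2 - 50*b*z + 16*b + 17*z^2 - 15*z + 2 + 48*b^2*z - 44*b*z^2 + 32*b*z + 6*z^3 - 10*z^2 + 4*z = b^2*(48*z + 24) + b*(-44*z^2 - 18*z + 2) + 6*z^3 + 7*z^2 - 1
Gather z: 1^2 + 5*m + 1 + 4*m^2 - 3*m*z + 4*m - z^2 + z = 4*m^2 + 9*m - z^2 + z*(1 - 3*m) + 2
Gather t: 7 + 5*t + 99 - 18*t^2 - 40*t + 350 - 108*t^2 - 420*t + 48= -126*t^2 - 455*t + 504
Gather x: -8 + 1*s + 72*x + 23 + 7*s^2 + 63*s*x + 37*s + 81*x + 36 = 7*s^2 + 38*s + x*(63*s + 153) + 51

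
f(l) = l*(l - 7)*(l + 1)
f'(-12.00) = 569.00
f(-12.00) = -2508.00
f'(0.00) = -7.00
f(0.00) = 0.00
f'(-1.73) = 22.74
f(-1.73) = -11.03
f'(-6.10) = 177.83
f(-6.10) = -407.54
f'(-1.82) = 24.78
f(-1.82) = -13.16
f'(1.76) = -18.83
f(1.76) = -25.45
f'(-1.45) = 16.71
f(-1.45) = -5.51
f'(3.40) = -13.12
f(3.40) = -53.86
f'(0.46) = -11.89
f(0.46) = -4.39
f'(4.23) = -4.08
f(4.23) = -61.28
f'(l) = l*(l - 7) + l*(l + 1) + (l - 7)*(l + 1) = 3*l^2 - 12*l - 7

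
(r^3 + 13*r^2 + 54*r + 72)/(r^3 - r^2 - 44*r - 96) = (r + 6)/(r - 8)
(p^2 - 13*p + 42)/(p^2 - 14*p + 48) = (p - 7)/(p - 8)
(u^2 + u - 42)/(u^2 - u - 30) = (u + 7)/(u + 5)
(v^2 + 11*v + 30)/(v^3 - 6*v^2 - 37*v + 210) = (v + 5)/(v^2 - 12*v + 35)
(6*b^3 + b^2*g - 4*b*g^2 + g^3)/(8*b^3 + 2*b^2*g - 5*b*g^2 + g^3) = (3*b - g)/(4*b - g)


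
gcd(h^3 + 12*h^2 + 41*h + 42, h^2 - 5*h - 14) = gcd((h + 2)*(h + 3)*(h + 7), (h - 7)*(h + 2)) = h + 2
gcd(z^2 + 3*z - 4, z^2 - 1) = z - 1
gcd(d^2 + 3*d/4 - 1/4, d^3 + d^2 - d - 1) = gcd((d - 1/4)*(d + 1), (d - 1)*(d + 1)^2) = d + 1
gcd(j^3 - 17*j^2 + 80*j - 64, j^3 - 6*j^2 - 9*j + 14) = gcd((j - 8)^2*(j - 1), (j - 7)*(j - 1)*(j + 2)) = j - 1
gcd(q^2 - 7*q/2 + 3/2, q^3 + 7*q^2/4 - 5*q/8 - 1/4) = q - 1/2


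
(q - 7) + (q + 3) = 2*q - 4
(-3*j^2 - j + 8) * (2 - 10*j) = 30*j^3 + 4*j^2 - 82*j + 16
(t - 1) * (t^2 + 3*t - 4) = t^3 + 2*t^2 - 7*t + 4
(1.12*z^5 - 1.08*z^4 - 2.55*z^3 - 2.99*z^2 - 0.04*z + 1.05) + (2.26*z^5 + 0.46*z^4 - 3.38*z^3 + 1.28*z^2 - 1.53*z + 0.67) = 3.38*z^5 - 0.62*z^4 - 5.93*z^3 - 1.71*z^2 - 1.57*z + 1.72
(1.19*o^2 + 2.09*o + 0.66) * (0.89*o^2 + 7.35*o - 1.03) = 1.0591*o^4 + 10.6066*o^3 + 14.7232*o^2 + 2.6983*o - 0.6798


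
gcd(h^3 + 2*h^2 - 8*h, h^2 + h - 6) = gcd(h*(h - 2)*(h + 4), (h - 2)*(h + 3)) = h - 2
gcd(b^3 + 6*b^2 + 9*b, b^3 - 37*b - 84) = b + 3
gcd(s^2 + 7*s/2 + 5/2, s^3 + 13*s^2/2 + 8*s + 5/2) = s + 1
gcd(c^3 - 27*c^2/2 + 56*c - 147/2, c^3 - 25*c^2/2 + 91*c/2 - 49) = c^2 - 21*c/2 + 49/2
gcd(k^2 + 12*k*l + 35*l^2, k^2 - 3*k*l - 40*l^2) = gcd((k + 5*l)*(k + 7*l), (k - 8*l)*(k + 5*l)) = k + 5*l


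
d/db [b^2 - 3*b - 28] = 2*b - 3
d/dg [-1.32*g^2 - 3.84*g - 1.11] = -2.64*g - 3.84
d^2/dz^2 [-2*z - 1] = 0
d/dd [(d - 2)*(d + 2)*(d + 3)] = 3*d^2 + 6*d - 4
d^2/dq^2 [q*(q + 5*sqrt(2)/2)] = 2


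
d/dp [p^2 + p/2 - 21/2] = 2*p + 1/2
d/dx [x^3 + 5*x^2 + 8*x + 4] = 3*x^2 + 10*x + 8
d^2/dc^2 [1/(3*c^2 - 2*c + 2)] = 2*(-9*c^2 + 6*c + 4*(3*c - 1)^2 - 6)/(3*c^2 - 2*c + 2)^3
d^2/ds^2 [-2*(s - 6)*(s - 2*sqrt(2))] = -4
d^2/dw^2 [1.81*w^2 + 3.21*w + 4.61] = 3.62000000000000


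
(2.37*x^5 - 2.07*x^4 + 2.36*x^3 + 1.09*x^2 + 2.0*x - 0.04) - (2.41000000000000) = 2.37*x^5 - 2.07*x^4 + 2.36*x^3 + 1.09*x^2 + 2.0*x - 2.45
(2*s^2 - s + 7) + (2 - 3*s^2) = -s^2 - s + 9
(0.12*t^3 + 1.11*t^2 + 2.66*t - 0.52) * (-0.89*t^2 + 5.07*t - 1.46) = -0.1068*t^5 - 0.3795*t^4 + 3.0851*t^3 + 12.3284*t^2 - 6.52*t + 0.7592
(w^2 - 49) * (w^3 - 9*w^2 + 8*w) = w^5 - 9*w^4 - 41*w^3 + 441*w^2 - 392*w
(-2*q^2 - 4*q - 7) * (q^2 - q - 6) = -2*q^4 - 2*q^3 + 9*q^2 + 31*q + 42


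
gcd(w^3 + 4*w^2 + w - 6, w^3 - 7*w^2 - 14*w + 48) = w + 3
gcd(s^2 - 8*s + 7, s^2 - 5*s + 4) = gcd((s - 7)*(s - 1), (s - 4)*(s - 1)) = s - 1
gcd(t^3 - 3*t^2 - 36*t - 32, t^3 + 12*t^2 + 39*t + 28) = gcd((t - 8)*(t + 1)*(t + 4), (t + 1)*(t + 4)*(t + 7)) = t^2 + 5*t + 4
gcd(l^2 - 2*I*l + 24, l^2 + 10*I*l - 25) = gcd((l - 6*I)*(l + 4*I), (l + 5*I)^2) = 1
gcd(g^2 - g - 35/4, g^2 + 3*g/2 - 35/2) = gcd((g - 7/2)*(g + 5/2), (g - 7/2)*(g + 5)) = g - 7/2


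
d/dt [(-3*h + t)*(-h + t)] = -4*h + 2*t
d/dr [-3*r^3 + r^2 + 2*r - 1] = -9*r^2 + 2*r + 2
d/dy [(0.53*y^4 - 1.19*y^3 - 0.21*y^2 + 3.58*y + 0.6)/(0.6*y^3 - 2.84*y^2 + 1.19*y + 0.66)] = (0.318*y^6 - 3.0104*y^5 + 5.3977*y^4 - 5.729*y^3 + 6.4811*y^2 + 3.1308*y + 1.6488)/(0.36*y^6 - 3.408*y^5 + 9.4936*y^4 - 5.9672*y^3 - 2.3327*y^2 + 1.5708*y + 0.4356)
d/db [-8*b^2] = -16*b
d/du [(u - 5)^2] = 2*u - 10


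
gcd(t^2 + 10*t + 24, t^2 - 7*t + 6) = 1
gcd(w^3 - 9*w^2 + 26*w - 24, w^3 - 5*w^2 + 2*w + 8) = w^2 - 6*w + 8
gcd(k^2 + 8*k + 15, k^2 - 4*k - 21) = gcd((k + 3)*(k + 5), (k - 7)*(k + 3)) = k + 3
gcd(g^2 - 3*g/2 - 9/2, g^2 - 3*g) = g - 3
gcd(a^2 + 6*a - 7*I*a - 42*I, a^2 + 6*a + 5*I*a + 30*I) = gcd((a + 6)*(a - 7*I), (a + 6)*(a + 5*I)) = a + 6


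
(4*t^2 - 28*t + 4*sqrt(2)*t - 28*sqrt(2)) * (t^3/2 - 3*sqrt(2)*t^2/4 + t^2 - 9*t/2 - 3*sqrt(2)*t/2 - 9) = 2*t^5 - 10*t^4 - sqrt(2)*t^4 - 52*t^3 + 5*sqrt(2)*t^3 - 4*sqrt(2)*t^2 + 120*t^2 + 90*sqrt(2)*t + 336*t + 252*sqrt(2)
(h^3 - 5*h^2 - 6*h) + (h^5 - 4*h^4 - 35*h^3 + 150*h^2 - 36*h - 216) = h^5 - 4*h^4 - 34*h^3 + 145*h^2 - 42*h - 216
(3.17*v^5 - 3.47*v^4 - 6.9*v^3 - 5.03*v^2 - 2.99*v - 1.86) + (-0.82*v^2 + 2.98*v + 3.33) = 3.17*v^5 - 3.47*v^4 - 6.9*v^3 - 5.85*v^2 - 0.0100000000000002*v + 1.47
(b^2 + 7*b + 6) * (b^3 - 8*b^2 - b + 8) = b^5 - b^4 - 51*b^3 - 47*b^2 + 50*b + 48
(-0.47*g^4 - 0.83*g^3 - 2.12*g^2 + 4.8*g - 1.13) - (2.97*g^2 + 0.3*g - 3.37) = -0.47*g^4 - 0.83*g^3 - 5.09*g^2 + 4.5*g + 2.24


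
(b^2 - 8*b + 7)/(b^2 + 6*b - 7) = (b - 7)/(b + 7)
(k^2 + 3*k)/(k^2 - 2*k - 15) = k/(k - 5)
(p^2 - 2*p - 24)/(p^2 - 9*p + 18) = (p + 4)/(p - 3)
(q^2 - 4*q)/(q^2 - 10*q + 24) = q/(q - 6)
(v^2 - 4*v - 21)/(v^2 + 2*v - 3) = (v - 7)/(v - 1)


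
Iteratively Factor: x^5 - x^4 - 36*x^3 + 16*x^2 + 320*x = (x - 4)*(x^4 + 3*x^3 - 24*x^2 - 80*x) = (x - 5)*(x - 4)*(x^3 + 8*x^2 + 16*x) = (x - 5)*(x - 4)*(x + 4)*(x^2 + 4*x) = (x - 5)*(x - 4)*(x + 4)^2*(x)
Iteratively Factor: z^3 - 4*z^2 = (z)*(z^2 - 4*z) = z^2*(z - 4)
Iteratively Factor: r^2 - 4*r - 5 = (r + 1)*(r - 5)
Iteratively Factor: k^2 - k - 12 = (k + 3)*(k - 4)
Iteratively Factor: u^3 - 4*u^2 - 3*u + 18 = (u - 3)*(u^2 - u - 6) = (u - 3)*(u + 2)*(u - 3)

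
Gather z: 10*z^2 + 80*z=10*z^2 + 80*z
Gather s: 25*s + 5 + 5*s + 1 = 30*s + 6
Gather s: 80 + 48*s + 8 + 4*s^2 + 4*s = 4*s^2 + 52*s + 88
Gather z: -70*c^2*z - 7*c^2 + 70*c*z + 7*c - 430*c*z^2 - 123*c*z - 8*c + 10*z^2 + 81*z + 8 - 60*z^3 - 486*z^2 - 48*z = -7*c^2 - c - 60*z^3 + z^2*(-430*c - 476) + z*(-70*c^2 - 53*c + 33) + 8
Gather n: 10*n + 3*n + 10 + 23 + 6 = 13*n + 39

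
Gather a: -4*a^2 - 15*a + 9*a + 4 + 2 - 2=-4*a^2 - 6*a + 4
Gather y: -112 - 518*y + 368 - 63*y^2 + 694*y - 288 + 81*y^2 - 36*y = 18*y^2 + 140*y - 32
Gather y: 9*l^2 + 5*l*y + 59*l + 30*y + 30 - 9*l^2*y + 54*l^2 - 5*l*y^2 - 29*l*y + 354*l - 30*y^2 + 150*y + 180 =63*l^2 + 413*l + y^2*(-5*l - 30) + y*(-9*l^2 - 24*l + 180) + 210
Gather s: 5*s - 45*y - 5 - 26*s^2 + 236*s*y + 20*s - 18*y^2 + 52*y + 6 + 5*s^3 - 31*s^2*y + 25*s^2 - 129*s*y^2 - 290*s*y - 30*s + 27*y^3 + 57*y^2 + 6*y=5*s^3 + s^2*(-31*y - 1) + s*(-129*y^2 - 54*y - 5) + 27*y^3 + 39*y^2 + 13*y + 1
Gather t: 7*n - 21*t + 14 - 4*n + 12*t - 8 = 3*n - 9*t + 6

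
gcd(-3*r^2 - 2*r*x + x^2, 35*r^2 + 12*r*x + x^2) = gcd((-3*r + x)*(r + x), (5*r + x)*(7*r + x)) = 1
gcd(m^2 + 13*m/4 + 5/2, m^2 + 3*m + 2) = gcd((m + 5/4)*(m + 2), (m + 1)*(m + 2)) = m + 2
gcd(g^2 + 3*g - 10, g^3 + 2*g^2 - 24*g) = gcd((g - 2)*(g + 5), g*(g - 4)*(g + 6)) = 1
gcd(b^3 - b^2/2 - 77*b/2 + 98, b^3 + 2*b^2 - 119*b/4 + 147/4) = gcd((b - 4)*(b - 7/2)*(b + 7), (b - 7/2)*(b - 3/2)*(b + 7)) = b^2 + 7*b/2 - 49/2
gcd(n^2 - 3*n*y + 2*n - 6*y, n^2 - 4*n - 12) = n + 2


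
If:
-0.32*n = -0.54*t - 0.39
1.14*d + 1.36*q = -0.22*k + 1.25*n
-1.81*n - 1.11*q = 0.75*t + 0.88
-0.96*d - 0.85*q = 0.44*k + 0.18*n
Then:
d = 8.28156992219492*t + 6.41294063950314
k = -12.1381749776636*t - 9.11975618438687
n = 1.6875*t + 1.21875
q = -3.42736486486486*t - 2.78012387387387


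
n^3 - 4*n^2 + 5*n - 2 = (n - 2)*(n - 1)^2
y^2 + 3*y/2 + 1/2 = (y + 1/2)*(y + 1)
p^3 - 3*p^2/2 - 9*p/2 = p*(p - 3)*(p + 3/2)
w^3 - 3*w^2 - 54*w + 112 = (w - 8)*(w - 2)*(w + 7)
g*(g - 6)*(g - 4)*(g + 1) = g^4 - 9*g^3 + 14*g^2 + 24*g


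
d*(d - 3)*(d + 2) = d^3 - d^2 - 6*d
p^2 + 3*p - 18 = (p - 3)*(p + 6)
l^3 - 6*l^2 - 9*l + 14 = (l - 7)*(l - 1)*(l + 2)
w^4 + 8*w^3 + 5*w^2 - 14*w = w*(w - 1)*(w + 2)*(w + 7)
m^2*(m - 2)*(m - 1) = m^4 - 3*m^3 + 2*m^2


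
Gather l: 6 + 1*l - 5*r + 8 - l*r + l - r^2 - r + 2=l*(2 - r) - r^2 - 6*r + 16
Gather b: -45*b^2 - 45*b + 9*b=-45*b^2 - 36*b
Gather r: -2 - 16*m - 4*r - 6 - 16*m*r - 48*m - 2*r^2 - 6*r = -64*m - 2*r^2 + r*(-16*m - 10) - 8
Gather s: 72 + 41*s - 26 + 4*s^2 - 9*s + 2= 4*s^2 + 32*s + 48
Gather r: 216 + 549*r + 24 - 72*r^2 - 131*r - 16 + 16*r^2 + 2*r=-56*r^2 + 420*r + 224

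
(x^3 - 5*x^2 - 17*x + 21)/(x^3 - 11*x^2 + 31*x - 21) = (x + 3)/(x - 3)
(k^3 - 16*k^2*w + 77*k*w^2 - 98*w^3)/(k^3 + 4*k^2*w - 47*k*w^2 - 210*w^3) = (k^2 - 9*k*w + 14*w^2)/(k^2 + 11*k*w + 30*w^2)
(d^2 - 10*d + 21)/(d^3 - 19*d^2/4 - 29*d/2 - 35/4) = 4*(d - 3)/(4*d^2 + 9*d + 5)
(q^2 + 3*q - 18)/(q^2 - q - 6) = (q + 6)/(q + 2)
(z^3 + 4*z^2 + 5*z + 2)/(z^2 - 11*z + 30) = (z^3 + 4*z^2 + 5*z + 2)/(z^2 - 11*z + 30)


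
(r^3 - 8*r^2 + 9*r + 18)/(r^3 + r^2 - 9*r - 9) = (r - 6)/(r + 3)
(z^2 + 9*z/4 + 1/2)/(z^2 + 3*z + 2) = (z + 1/4)/(z + 1)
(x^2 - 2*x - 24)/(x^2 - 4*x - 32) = (x - 6)/(x - 8)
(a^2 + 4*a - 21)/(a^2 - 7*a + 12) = (a + 7)/(a - 4)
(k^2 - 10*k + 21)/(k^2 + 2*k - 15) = (k - 7)/(k + 5)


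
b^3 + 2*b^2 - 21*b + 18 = (b - 3)*(b - 1)*(b + 6)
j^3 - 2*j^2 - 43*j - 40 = (j - 8)*(j + 1)*(j + 5)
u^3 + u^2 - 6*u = u*(u - 2)*(u + 3)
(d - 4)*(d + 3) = d^2 - d - 12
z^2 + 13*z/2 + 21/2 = (z + 3)*(z + 7/2)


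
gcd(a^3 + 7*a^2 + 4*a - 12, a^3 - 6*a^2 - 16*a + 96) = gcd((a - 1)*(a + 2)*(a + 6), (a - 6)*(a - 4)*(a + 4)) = 1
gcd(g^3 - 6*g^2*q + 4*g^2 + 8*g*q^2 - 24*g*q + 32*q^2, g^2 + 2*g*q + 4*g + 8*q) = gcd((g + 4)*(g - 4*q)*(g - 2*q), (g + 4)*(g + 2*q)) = g + 4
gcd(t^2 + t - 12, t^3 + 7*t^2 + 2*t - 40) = t + 4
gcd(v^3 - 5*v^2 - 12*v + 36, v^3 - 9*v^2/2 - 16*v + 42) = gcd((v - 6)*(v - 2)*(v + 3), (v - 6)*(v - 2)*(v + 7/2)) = v^2 - 8*v + 12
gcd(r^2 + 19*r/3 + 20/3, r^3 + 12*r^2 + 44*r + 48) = 1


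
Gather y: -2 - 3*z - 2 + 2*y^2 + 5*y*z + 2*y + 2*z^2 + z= 2*y^2 + y*(5*z + 2) + 2*z^2 - 2*z - 4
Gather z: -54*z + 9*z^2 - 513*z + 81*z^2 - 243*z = 90*z^2 - 810*z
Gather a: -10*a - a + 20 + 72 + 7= 99 - 11*a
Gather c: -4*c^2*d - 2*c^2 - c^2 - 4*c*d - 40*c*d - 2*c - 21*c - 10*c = c^2*(-4*d - 3) + c*(-44*d - 33)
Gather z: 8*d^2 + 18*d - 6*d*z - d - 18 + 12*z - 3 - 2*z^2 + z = 8*d^2 + 17*d - 2*z^2 + z*(13 - 6*d) - 21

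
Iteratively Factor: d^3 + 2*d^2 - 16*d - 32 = (d + 2)*(d^2 - 16) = (d - 4)*(d + 2)*(d + 4)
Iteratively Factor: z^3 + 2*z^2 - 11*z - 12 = (z + 4)*(z^2 - 2*z - 3) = (z - 3)*(z + 4)*(z + 1)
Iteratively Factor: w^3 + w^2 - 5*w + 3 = (w - 1)*(w^2 + 2*w - 3) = (w - 1)*(w + 3)*(w - 1)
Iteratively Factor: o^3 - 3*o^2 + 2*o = (o - 2)*(o^2 - o) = (o - 2)*(o - 1)*(o)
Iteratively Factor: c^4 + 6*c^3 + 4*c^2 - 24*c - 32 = (c + 2)*(c^3 + 4*c^2 - 4*c - 16) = (c + 2)*(c + 4)*(c^2 - 4) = (c + 2)^2*(c + 4)*(c - 2)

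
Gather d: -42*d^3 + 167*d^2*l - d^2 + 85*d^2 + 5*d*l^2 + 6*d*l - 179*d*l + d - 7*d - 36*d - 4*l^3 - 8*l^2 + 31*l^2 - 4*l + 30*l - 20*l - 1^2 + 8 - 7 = -42*d^3 + d^2*(167*l + 84) + d*(5*l^2 - 173*l - 42) - 4*l^3 + 23*l^2 + 6*l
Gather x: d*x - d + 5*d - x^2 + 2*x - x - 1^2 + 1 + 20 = 4*d - x^2 + x*(d + 1) + 20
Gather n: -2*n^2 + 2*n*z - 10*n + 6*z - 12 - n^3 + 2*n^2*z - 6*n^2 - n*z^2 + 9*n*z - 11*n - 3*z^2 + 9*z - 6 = -n^3 + n^2*(2*z - 8) + n*(-z^2 + 11*z - 21) - 3*z^2 + 15*z - 18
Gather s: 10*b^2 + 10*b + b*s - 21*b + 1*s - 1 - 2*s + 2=10*b^2 - 11*b + s*(b - 1) + 1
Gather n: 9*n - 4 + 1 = 9*n - 3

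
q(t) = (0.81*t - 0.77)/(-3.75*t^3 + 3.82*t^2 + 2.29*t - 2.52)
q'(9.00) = 0.00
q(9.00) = -0.00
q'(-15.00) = -0.00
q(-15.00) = -0.00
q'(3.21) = 0.02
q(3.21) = -0.02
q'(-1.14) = -1.08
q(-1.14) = -0.31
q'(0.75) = 1.51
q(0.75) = 0.69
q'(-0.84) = -76.04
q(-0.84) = -3.06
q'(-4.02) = -0.01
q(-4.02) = -0.01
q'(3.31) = 0.01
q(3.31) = -0.02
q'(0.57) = 0.85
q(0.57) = 0.46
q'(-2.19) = -0.05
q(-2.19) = -0.05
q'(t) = (0.81*t - 0.77)*(11.25*t^2 - 7.64*t - 2.29)/(-3.75*t^3 + 3.82*t^2 + 2.29*t - 2.52)^2 + 0.81/(-3.75*t^3 + 3.82*t^2 + 2.29*t - 2.52) = (6.075*t^3 - 11.7567*t^2 + 5.8828*t - 0.2779)/(14.0625*t^6 - 28.65*t^5 - 2.5826*t^4 + 36.3956*t^3 - 14.0087*t^2 - 11.5416*t + 6.3504)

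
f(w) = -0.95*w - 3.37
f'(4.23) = -0.95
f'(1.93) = -0.95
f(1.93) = -5.20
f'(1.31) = -0.95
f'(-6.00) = -0.95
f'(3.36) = -0.95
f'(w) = -0.950000000000000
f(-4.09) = 0.52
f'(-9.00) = -0.95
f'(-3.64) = -0.95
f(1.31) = -4.61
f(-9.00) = 5.18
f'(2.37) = -0.95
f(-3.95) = 0.38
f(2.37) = -5.62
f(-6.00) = 2.33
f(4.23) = -7.39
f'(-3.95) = -0.95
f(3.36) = -6.56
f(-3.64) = 0.09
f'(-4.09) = -0.95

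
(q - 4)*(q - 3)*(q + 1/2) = q^3 - 13*q^2/2 + 17*q/2 + 6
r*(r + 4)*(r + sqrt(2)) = r^3 + sqrt(2)*r^2 + 4*r^2 + 4*sqrt(2)*r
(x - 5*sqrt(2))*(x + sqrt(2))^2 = x^3 - 3*sqrt(2)*x^2 - 18*x - 10*sqrt(2)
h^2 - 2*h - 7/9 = (h - 7/3)*(h + 1/3)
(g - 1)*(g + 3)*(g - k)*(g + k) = g^4 + 2*g^3 - g^2*k^2 - 3*g^2 - 2*g*k^2 + 3*k^2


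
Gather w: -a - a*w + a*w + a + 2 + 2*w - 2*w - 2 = 0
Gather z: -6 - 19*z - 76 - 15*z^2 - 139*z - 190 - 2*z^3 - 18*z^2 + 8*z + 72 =-2*z^3 - 33*z^2 - 150*z - 200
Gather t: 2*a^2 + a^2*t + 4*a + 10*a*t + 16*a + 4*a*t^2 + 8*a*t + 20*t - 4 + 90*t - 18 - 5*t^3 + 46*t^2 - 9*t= 2*a^2 + 20*a - 5*t^3 + t^2*(4*a + 46) + t*(a^2 + 18*a + 101) - 22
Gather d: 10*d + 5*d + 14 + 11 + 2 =15*d + 27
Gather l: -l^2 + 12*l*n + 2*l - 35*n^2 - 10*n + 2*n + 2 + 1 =-l^2 + l*(12*n + 2) - 35*n^2 - 8*n + 3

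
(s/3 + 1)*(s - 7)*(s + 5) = s^3/3 + s^2/3 - 41*s/3 - 35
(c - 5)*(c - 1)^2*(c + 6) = c^4 - c^3 - 31*c^2 + 61*c - 30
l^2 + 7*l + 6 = (l + 1)*(l + 6)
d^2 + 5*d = d*(d + 5)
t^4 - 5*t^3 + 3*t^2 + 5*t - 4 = (t - 4)*(t - 1)^2*(t + 1)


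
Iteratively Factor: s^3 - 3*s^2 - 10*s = (s)*(s^2 - 3*s - 10) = s*(s + 2)*(s - 5)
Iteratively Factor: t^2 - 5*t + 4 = (t - 4)*(t - 1)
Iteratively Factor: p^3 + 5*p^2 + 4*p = (p + 4)*(p^2 + p) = p*(p + 4)*(p + 1)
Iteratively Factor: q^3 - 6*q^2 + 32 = (q - 4)*(q^2 - 2*q - 8) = (q - 4)*(q + 2)*(q - 4)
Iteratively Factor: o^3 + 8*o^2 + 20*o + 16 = (o + 4)*(o^2 + 4*o + 4) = (o + 2)*(o + 4)*(o + 2)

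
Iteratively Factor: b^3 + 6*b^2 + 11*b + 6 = (b + 2)*(b^2 + 4*b + 3) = (b + 1)*(b + 2)*(b + 3)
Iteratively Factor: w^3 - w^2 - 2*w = (w)*(w^2 - w - 2) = w*(w + 1)*(w - 2)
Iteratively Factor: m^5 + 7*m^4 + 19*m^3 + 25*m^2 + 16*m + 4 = (m + 2)*(m^4 + 5*m^3 + 9*m^2 + 7*m + 2) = (m + 2)^2*(m^3 + 3*m^2 + 3*m + 1) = (m + 1)*(m + 2)^2*(m^2 + 2*m + 1) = (m + 1)^2*(m + 2)^2*(m + 1)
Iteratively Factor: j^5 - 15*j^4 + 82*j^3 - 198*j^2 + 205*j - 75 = (j - 5)*(j^4 - 10*j^3 + 32*j^2 - 38*j + 15) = (j - 5)*(j - 3)*(j^3 - 7*j^2 + 11*j - 5) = (j - 5)*(j - 3)*(j - 1)*(j^2 - 6*j + 5) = (j - 5)^2*(j - 3)*(j - 1)*(j - 1)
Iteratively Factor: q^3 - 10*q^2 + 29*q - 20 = (q - 1)*(q^2 - 9*q + 20) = (q - 4)*(q - 1)*(q - 5)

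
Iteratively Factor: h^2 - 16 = (h + 4)*(h - 4)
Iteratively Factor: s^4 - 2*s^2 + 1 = (s - 1)*(s^3 + s^2 - s - 1) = (s - 1)^2*(s^2 + 2*s + 1) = (s - 1)^2*(s + 1)*(s + 1)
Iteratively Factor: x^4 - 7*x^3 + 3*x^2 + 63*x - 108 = (x - 3)*(x^3 - 4*x^2 - 9*x + 36) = (x - 3)*(x + 3)*(x^2 - 7*x + 12) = (x - 4)*(x - 3)*(x + 3)*(x - 3)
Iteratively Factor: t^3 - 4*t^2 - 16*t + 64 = (t + 4)*(t^2 - 8*t + 16) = (t - 4)*(t + 4)*(t - 4)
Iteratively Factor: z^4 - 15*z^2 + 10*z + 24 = (z - 2)*(z^3 + 2*z^2 - 11*z - 12) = (z - 2)*(z + 1)*(z^2 + z - 12) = (z - 2)*(z + 1)*(z + 4)*(z - 3)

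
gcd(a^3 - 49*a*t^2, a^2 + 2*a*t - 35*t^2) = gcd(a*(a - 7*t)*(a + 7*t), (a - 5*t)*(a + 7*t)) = a + 7*t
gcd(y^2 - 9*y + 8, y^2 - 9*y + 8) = y^2 - 9*y + 8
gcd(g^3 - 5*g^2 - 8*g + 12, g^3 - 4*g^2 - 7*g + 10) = g^2 + g - 2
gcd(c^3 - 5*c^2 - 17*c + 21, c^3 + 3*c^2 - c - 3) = c^2 + 2*c - 3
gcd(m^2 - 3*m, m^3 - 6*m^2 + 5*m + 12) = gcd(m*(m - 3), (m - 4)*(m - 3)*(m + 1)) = m - 3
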